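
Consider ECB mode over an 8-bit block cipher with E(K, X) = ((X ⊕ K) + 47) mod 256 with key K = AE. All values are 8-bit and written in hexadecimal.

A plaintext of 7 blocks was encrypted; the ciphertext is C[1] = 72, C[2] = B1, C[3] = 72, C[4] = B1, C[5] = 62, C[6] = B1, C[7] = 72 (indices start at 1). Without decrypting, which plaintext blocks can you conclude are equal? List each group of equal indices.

ECB encrypts each block independently with the same key, so equal ciphertext blocks imply equal plaintext blocks.
C[1] = C[3] = C[7] = 72, so P[1] = P[3] = P[7].
C[2] = C[4] = C[6] = B1, so P[2] = P[4] = P[6].

P[1] = P[3] = P[7]; P[2] = P[4] = P[6]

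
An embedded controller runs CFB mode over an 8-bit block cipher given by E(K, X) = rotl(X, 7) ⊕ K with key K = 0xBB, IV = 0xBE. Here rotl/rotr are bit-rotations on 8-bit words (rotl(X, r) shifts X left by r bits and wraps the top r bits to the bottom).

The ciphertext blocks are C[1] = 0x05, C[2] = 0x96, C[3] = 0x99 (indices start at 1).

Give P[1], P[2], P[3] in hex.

CFB decryption: P_i = C_i ⊕ E(K, C_{i−1}), with C_{0} = IV.
P[1]: E(K, 0xBE) = 0xE4; 0x05 ⊕ 0xE4 = 0xE1.
P[2]: E(K, 0x05) = 0x39; 0x96 ⊕ 0x39 = 0xAF.
P[3]: E(K, 0x96) = 0xF0; 0x99 ⊕ 0xF0 = 0x69.

P[1] = 0xE1, P[2] = 0xAF, P[3] = 0x69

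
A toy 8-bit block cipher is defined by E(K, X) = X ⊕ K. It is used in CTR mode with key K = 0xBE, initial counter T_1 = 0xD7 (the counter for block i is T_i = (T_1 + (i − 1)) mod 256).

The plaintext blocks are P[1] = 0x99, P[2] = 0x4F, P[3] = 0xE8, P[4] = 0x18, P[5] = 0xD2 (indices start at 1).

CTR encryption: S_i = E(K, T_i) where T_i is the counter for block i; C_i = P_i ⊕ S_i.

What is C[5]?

C[1]: T = 0xD7, S = E(K, T) = 0x69; 0x99 ⊕ 0x69 = 0xF0.
C[2]: T = 0xD8, S = E(K, T) = 0x66; 0x4F ⊕ 0x66 = 0x29.
C[3]: T = 0xD9, S = E(K, T) = 0x67; 0xE8 ⊕ 0x67 = 0x8F.
C[4]: T = 0xDA, S = E(K, T) = 0x64; 0x18 ⊕ 0x64 = 0x7C.
C[5]: T = 0xDB, S = E(K, T) = 0x65; 0xD2 ⊕ 0x65 = 0xB7.

C[5] = 0xB7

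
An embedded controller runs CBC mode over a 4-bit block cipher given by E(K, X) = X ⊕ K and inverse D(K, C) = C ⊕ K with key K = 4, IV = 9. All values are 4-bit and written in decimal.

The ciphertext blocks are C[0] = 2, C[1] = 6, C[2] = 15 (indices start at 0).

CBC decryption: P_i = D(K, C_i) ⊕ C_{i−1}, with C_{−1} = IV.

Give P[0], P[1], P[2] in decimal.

P[0] = 15, P[1] = 0, P[2] = 13

P[0]: D(K, 2) = 6; 6 ⊕ 9 = 15.
P[1]: D(K, 6) = 2; 2 ⊕ 2 = 0.
P[2]: D(K, 15) = 11; 11 ⊕ 6 = 13.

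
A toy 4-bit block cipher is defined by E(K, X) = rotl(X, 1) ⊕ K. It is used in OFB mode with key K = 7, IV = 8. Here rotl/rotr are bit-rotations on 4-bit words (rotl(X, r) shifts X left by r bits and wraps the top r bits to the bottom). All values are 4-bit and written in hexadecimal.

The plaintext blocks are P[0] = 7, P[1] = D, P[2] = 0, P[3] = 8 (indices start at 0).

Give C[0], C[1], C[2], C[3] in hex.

OFB encryption: S_i = E(K, S_{i−1}) with S_{−1} = IV; C_i = P_i ⊕ S_i.
C[0]: S = E(K, 8) = 6; 7 ⊕ 6 = 1.
C[1]: S = E(K, 6) = B; D ⊕ B = 6.
C[2]: S = E(K, B) = 0; 0 ⊕ 0 = 0.
C[3]: S = E(K, 0) = 7; 8 ⊕ 7 = F.

C[0] = 1, C[1] = 6, C[2] = 0, C[3] = F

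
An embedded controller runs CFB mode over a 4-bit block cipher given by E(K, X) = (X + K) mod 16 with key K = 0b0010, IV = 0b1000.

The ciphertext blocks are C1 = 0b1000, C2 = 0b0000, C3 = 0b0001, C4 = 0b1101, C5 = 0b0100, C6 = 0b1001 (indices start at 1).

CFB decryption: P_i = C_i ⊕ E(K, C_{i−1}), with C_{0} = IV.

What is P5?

P5 = 0b1011

P5: E(K, 0b1101) = 0b1111; 0b0100 ⊕ 0b1111 = 0b1011.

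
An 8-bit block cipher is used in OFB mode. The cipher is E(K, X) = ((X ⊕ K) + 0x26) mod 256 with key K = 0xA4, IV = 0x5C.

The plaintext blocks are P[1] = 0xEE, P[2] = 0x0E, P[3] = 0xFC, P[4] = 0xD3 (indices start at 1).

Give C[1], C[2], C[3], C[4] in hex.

C[1] = 0xF0, C[2] = 0xEE, C[3] = 0x96, C[4] = 0x27

OFB encryption: S_i = E(K, S_{i−1}) with S_{0} = IV; C_i = P_i ⊕ S_i.
C[1]: S = E(K, 0x5C) = 0x1E; 0xEE ⊕ 0x1E = 0xF0.
C[2]: S = E(K, 0x1E) = 0xE0; 0x0E ⊕ 0xE0 = 0xEE.
C[3]: S = E(K, 0xE0) = 0x6A; 0xFC ⊕ 0x6A = 0x96.
C[4]: S = E(K, 0x6A) = 0xF4; 0xD3 ⊕ 0xF4 = 0x27.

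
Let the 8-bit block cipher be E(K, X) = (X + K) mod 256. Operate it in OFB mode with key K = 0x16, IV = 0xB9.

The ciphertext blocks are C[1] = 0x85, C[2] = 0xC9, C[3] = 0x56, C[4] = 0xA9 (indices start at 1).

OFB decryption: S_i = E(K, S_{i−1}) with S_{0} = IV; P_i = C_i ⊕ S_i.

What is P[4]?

P[1]: S = E(K, 0xB9) = 0xCF; 0x85 ⊕ 0xCF = 0x4A.
P[2]: S = E(K, 0xCF) = 0xE5; 0xC9 ⊕ 0xE5 = 0x2C.
P[3]: S = E(K, 0xE5) = 0xFB; 0x56 ⊕ 0xFB = 0xAD.
P[4]: S = E(K, 0xFB) = 0x11; 0xA9 ⊕ 0x11 = 0xB8.

P[4] = 0xB8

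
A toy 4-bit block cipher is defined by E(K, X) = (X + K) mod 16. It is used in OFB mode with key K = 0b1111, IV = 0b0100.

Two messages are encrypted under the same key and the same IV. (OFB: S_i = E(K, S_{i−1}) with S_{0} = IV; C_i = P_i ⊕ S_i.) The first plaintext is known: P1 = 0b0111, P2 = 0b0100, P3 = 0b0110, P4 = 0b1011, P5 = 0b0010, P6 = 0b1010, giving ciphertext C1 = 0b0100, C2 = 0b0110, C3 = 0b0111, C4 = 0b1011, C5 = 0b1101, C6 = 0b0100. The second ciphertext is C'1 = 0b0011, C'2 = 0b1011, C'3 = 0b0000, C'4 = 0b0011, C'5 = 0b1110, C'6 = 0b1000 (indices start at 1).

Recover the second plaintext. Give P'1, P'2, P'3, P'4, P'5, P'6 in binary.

P'1 = 0b0000, P'2 = 0b1001, P'3 = 0b0001, P'4 = 0b0011, P'5 = 0b0001, P'6 = 0b0110

In OFB with a reused IV, both messages share the same keystream S_i, so C_i ⊕ C'_i = P_i ⊕ P'_i and thus P'_i = P_i ⊕ C_i ⊕ C'_i.
P'1: 0b0111 ⊕ 0b0100 ⊕ 0b0011 = 0b0000.
P'2: 0b0100 ⊕ 0b0110 ⊕ 0b1011 = 0b1001.
P'3: 0b0110 ⊕ 0b0111 ⊕ 0b0000 = 0b0001.
P'4: 0b1011 ⊕ 0b1011 ⊕ 0b0011 = 0b0011.
P'5: 0b0010 ⊕ 0b1101 ⊕ 0b1110 = 0b0001.
P'6: 0b1010 ⊕ 0b0100 ⊕ 0b1000 = 0b0110.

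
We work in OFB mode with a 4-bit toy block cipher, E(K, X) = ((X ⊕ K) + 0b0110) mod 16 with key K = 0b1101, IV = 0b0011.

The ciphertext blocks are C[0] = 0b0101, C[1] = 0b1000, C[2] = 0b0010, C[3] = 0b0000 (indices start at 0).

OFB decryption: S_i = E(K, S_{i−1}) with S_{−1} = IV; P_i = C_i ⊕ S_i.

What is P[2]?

P[2] = 0b1010

P[0]: S = E(K, 0b0011) = 0b0100; 0b0101 ⊕ 0b0100 = 0b0001.
P[1]: S = E(K, 0b0100) = 0b1111; 0b1000 ⊕ 0b1111 = 0b0111.
P[2]: S = E(K, 0b1111) = 0b1000; 0b0010 ⊕ 0b1000 = 0b1010.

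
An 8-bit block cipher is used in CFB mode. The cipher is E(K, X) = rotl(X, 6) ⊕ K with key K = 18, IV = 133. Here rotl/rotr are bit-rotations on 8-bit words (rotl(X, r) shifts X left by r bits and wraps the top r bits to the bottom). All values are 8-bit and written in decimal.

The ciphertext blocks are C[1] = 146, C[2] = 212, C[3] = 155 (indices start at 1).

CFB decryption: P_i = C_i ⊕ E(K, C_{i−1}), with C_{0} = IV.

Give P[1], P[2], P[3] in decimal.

P[1]: E(K, 133) = 115; 146 ⊕ 115 = 225.
P[2]: E(K, 146) = 182; 212 ⊕ 182 = 98.
P[3]: E(K, 212) = 39; 155 ⊕ 39 = 188.

P[1] = 225, P[2] = 98, P[3] = 188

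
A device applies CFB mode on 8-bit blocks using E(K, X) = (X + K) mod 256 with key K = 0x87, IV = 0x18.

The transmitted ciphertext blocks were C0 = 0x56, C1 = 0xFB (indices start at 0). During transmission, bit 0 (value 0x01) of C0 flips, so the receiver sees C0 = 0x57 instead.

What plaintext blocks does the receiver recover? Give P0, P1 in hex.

P0 = 0xC8, P1 = 0x25

CFB decryption: P_i = C_i ⊕ E(K, C_{i−1}), with C_{−1} = IV.
Only C0 changed, to 0x57. In CFB, a change in C_i flips the same bit in P_i and garbles P_{i+1}. Decrypting the received ciphertext:
P0: E(K, 0x18) = 0x9F; 0x57 ⊕ 0x9F = 0xC8.
P1: E(K, 0x57) = 0xDE; 0xFB ⊕ 0xDE = 0x25.
Blocks that differ from the original plaintext: P0, P1.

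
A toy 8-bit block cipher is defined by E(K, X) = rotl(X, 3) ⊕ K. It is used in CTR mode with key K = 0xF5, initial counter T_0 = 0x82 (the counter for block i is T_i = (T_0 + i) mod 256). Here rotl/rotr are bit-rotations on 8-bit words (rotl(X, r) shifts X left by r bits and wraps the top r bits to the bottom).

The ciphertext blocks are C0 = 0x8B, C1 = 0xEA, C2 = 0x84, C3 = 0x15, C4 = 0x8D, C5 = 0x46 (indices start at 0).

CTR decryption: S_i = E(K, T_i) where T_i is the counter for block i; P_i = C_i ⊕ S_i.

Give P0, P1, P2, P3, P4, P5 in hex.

P0: T = 0x82, S = E(K, T) = 0xE1; 0x8B ⊕ 0xE1 = 0x6A.
P1: T = 0x83, S = E(K, T) = 0xE9; 0xEA ⊕ 0xE9 = 0x03.
P2: T = 0x84, S = E(K, T) = 0xD1; 0x84 ⊕ 0xD1 = 0x55.
P3: T = 0x85, S = E(K, T) = 0xD9; 0x15 ⊕ 0xD9 = 0xCC.
P4: T = 0x86, S = E(K, T) = 0xC1; 0x8D ⊕ 0xC1 = 0x4C.
P5: T = 0x87, S = E(K, T) = 0xC9; 0x46 ⊕ 0xC9 = 0x8F.

P0 = 0x6A, P1 = 0x03, P2 = 0x55, P3 = 0xCC, P4 = 0x4C, P5 = 0x8F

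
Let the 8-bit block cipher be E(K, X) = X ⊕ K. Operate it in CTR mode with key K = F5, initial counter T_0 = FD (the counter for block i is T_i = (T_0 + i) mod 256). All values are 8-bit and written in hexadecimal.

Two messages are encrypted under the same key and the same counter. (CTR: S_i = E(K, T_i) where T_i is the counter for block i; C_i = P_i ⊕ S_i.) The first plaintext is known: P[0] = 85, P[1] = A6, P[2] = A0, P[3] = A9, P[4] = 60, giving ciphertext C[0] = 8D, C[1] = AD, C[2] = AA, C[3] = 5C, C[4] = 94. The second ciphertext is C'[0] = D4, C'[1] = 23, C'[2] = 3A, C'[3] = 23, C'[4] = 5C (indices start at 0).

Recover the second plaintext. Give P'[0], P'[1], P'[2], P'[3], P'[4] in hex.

P'[0] = DC, P'[1] = 28, P'[2] = 30, P'[3] = D6, P'[4] = A8

In CTR with a reused counter, both messages share the same keystream S_i, so C_i ⊕ C'_i = P_i ⊕ P'_i and thus P'_i = P_i ⊕ C_i ⊕ C'_i.
P'[0]: 85 ⊕ 8D ⊕ D4 = DC.
P'[1]: A6 ⊕ AD ⊕ 23 = 28.
P'[2]: A0 ⊕ AA ⊕ 3A = 30.
P'[3]: A9 ⊕ 5C ⊕ 23 = D6.
P'[4]: 60 ⊕ 94 ⊕ 5C = A8.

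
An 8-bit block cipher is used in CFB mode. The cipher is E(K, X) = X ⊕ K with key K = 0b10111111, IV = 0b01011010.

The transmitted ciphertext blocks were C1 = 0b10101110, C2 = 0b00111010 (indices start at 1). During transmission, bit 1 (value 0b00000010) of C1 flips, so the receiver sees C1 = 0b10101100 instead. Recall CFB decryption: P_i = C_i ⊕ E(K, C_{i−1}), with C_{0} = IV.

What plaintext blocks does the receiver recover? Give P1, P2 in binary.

Only C1 changed, to 0b10101100. In CFB, a change in C_i flips the same bit in P_i and garbles P_{i+1}. Decrypting the received ciphertext:
P1: E(K, 0b01011010) = 0b11100101; 0b10101100 ⊕ 0b11100101 = 0b01001001.
P2: E(K, 0b10101100) = 0b00010011; 0b00111010 ⊕ 0b00010011 = 0b00101001.
Blocks that differ from the original plaintext: P1, P2.

P1 = 0b01001001, P2 = 0b00101001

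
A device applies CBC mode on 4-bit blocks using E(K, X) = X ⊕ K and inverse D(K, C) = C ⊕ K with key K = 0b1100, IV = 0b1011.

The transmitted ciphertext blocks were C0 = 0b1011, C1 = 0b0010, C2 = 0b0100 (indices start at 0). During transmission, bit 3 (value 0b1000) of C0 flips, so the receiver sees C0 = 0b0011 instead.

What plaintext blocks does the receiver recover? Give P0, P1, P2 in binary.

P0 = 0b0100, P1 = 0b1101, P2 = 0b1010

CBC decryption: P_i = D(K, C_i) ⊕ C_{i−1}, with C_{−1} = IV.
Only C0 changed, to 0b0011. In CBC, a change in C_i garbles P_i and flips the same bit in P_{i+1}. Decrypting the received ciphertext:
P0: D(K, 0b0011) = 0b1111; 0b1111 ⊕ 0b1011 = 0b0100.
P1: D(K, 0b0010) = 0b1110; 0b1110 ⊕ 0b0011 = 0b1101.
P2: D(K, 0b0100) = 0b1000; 0b1000 ⊕ 0b0010 = 0b1010.
Blocks that differ from the original plaintext: P0, P1.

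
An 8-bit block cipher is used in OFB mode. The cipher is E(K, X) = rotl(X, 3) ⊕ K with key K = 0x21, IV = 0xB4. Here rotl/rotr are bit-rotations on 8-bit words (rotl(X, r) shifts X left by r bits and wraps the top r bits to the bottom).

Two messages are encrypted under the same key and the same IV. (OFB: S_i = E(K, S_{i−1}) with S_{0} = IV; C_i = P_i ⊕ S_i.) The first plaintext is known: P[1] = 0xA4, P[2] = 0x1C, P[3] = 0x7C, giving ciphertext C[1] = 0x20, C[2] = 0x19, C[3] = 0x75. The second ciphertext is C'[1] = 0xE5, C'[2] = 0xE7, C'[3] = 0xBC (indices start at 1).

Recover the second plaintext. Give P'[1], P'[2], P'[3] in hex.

In OFB with a reused IV, both messages share the same keystream S_i, so C_i ⊕ C'_i = P_i ⊕ P'_i and thus P'_i = P_i ⊕ C_i ⊕ C'_i.
P'[1]: 0xA4 ⊕ 0x20 ⊕ 0xE5 = 0x61.
P'[2]: 0x1C ⊕ 0x19 ⊕ 0xE7 = 0xE2.
P'[3]: 0x7C ⊕ 0x75 ⊕ 0xBC = 0xB5.

P'[1] = 0x61, P'[2] = 0xE2, P'[3] = 0xB5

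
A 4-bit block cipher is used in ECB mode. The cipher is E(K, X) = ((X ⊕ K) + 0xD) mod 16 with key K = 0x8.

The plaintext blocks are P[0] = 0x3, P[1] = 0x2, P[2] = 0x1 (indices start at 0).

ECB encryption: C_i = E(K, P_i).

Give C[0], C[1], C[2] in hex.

C[0] = 0x8, C[1] = 0x7, C[2] = 0x6

C[0]: E(K, 0x3) = 0x8.
C[1]: E(K, 0x2) = 0x7.
C[2]: E(K, 0x1) = 0x6.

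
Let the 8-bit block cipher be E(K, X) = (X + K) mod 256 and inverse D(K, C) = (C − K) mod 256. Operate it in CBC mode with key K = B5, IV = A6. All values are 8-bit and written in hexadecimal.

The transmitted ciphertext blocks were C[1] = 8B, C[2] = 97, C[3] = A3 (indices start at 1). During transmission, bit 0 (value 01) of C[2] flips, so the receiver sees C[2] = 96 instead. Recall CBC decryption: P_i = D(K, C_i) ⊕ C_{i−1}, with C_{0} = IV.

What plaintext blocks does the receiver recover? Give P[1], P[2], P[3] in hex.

Only C[2] changed, to 96. In CBC, a change in C_i garbles P_i and flips the same bit in P_{i+1}. Decrypting the received ciphertext:
P[1]: D(K, 8B) = D6; D6 ⊕ A6 = 70.
P[2]: D(K, 96) = E1; E1 ⊕ 8B = 6A.
P[3]: D(K, A3) = EE; EE ⊕ 96 = 78.
Blocks that differ from the original plaintext: P[2], P[3].

P[1] = 70, P[2] = 6A, P[3] = 78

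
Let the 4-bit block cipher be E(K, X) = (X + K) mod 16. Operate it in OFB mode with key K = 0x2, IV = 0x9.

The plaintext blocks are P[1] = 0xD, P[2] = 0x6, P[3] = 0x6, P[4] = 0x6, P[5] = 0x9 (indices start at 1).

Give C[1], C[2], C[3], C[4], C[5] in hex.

C[1] = 0x6, C[2] = 0xB, C[3] = 0x9, C[4] = 0x7, C[5] = 0xA

OFB encryption: S_i = E(K, S_{i−1}) with S_{0} = IV; C_i = P_i ⊕ S_i.
C[1]: S = E(K, 0x9) = 0xB; 0xD ⊕ 0xB = 0x6.
C[2]: S = E(K, 0xB) = 0xD; 0x6 ⊕ 0xD = 0xB.
C[3]: S = E(K, 0xD) = 0xF; 0x6 ⊕ 0xF = 0x9.
C[4]: S = E(K, 0xF) = 0x1; 0x6 ⊕ 0x1 = 0x7.
C[5]: S = E(K, 0x1) = 0x3; 0x9 ⊕ 0x3 = 0xA.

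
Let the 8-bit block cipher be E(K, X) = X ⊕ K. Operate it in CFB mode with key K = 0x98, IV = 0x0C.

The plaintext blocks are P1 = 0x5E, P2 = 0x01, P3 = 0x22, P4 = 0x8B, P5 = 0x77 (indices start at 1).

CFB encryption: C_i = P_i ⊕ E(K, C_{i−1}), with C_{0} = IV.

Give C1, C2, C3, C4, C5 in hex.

C1 = 0xCA, C2 = 0x53, C3 = 0xE9, C4 = 0xFA, C5 = 0x15

C1: E(K, 0x0C) = 0x94; 0x5E ⊕ 0x94 = 0xCA.
C2: E(K, 0xCA) = 0x52; 0x01 ⊕ 0x52 = 0x53.
C3: E(K, 0x53) = 0xCB; 0x22 ⊕ 0xCB = 0xE9.
C4: E(K, 0xE9) = 0x71; 0x8B ⊕ 0x71 = 0xFA.
C5: E(K, 0xFA) = 0x62; 0x77 ⊕ 0x62 = 0x15.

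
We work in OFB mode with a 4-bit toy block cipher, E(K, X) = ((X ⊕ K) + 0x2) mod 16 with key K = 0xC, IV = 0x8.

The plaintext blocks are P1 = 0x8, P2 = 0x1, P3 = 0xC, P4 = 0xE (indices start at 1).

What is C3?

C3 = 0xE

OFB encryption: S_i = E(K, S_{i−1}) with S_{0} = IV; C_i = P_i ⊕ S_i.
C1: S = E(K, 0x8) = 0x6; 0x8 ⊕ 0x6 = 0xE.
C2: S = E(K, 0x6) = 0xC; 0x1 ⊕ 0xC = 0xD.
C3: S = E(K, 0xC) = 0x2; 0xC ⊕ 0x2 = 0xE.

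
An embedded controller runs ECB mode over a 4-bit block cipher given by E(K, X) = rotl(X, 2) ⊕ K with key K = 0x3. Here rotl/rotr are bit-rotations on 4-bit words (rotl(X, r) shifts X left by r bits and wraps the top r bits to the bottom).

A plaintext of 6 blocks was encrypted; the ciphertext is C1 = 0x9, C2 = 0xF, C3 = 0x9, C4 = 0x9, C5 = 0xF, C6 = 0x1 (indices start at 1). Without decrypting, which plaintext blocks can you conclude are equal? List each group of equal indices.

P1 = P3 = P4; P2 = P5

ECB encrypts each block independently with the same key, so equal ciphertext blocks imply equal plaintext blocks.
C1 = C3 = C4 = 0x9, so P1 = P3 = P4.
C2 = C5 = 0xF, so P2 = P5.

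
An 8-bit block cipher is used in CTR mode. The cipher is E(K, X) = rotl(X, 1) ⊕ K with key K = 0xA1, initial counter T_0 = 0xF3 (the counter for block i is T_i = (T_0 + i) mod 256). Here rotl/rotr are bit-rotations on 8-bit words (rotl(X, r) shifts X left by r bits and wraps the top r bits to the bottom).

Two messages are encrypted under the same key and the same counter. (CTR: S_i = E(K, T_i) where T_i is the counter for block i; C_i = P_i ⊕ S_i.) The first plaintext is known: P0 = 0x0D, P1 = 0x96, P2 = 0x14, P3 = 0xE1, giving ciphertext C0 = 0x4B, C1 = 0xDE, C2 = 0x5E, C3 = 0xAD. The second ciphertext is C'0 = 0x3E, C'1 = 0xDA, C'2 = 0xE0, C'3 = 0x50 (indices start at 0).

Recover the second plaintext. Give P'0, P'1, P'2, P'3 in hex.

P'0 = 0x78, P'1 = 0x92, P'2 = 0xAA, P'3 = 0x1C

In CTR with a reused counter, both messages share the same keystream S_i, so C_i ⊕ C'_i = P_i ⊕ P'_i and thus P'_i = P_i ⊕ C_i ⊕ C'_i.
P'0: 0x0D ⊕ 0x4B ⊕ 0x3E = 0x78.
P'1: 0x96 ⊕ 0xDE ⊕ 0xDA = 0x92.
P'2: 0x14 ⊕ 0x5E ⊕ 0xE0 = 0xAA.
P'3: 0xE1 ⊕ 0xAD ⊕ 0x50 = 0x1C.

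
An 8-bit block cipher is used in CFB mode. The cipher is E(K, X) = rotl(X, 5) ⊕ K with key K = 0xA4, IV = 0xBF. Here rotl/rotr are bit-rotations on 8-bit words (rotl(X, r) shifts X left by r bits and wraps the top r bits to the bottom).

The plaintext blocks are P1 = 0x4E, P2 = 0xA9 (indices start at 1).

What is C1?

CFB encryption: C_i = P_i ⊕ E(K, C_{i−1}), with C_{0} = IV.
C1: E(K, 0xBF) = 0x53; 0x4E ⊕ 0x53 = 0x1D.

C1 = 0x1D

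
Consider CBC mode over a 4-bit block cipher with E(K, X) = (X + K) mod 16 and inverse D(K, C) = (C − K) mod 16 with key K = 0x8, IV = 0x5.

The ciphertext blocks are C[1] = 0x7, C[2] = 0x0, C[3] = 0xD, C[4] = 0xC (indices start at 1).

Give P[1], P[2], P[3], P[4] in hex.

P[1] = 0xA, P[2] = 0xF, P[3] = 0x5, P[4] = 0x9

CBC decryption: P_i = D(K, C_i) ⊕ C_{i−1}, with C_{0} = IV.
P[1]: D(K, 0x7) = 0xF; 0xF ⊕ 0x5 = 0xA.
P[2]: D(K, 0x0) = 0x8; 0x8 ⊕ 0x7 = 0xF.
P[3]: D(K, 0xD) = 0x5; 0x5 ⊕ 0x0 = 0x5.
P[4]: D(K, 0xC) = 0x4; 0x4 ⊕ 0xD = 0x9.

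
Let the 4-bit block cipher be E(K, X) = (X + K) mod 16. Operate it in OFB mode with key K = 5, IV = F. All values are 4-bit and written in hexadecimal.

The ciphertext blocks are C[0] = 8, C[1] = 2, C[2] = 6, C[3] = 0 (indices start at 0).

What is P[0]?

P[0] = C

OFB decryption: S_i = E(K, S_{i−1}) with S_{−1} = IV; P_i = C_i ⊕ S_i.
P[0]: S = E(K, F) = 4; 8 ⊕ 4 = C.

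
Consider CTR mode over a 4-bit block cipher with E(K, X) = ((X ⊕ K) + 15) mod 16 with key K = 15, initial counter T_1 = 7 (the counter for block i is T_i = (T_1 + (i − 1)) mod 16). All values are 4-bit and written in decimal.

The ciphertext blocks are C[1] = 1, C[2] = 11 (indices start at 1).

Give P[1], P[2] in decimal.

P[1] = 6, P[2] = 13

CTR decryption: S_i = E(K, T_i) where T_i is the counter for block i; P_i = C_i ⊕ S_i.
P[1]: T = 7, S = E(K, T) = 7; 1 ⊕ 7 = 6.
P[2]: T = 8, S = E(K, T) = 6; 11 ⊕ 6 = 13.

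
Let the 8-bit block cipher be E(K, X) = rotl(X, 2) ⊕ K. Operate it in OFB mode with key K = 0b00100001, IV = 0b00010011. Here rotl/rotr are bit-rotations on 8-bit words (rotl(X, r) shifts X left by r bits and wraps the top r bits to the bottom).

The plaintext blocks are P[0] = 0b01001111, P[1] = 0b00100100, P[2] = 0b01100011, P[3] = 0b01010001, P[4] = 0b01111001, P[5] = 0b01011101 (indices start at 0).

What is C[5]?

OFB encryption: S_i = E(K, S_{i−1}) with S_{−1} = IV; C_i = P_i ⊕ S_i.
C[0]: S = E(K, 0b00010011) = 0b01101101; 0b01001111 ⊕ 0b01101101 = 0b00100010.
C[1]: S = E(K, 0b01101101) = 0b10010100; 0b00100100 ⊕ 0b10010100 = 0b10110000.
C[2]: S = E(K, 0b10010100) = 0b01110011; 0b01100011 ⊕ 0b01110011 = 0b00010000.
C[3]: S = E(K, 0b01110011) = 0b11101100; 0b01010001 ⊕ 0b11101100 = 0b10111101.
C[4]: S = E(K, 0b11101100) = 0b10010010; 0b01111001 ⊕ 0b10010010 = 0b11101011.
C[5]: S = E(K, 0b10010010) = 0b01101011; 0b01011101 ⊕ 0b01101011 = 0b00110110.

C[5] = 0b00110110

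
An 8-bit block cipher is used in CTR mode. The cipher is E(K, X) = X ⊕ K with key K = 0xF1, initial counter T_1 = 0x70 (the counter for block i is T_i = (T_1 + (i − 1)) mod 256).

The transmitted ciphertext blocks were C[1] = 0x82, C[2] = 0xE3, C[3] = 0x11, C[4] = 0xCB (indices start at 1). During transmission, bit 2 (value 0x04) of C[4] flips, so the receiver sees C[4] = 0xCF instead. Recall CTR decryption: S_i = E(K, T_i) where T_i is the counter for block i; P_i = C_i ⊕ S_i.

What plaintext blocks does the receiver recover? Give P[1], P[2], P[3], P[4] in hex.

Only C[4] changed, to 0xCF. In CTR, a change in C_i flips the same bit in P_i only; the keystream is unaffected. Decrypting the received ciphertext:
P[1]: T = 0x70, S = E(K, T) = 0x81; 0x82 ⊕ 0x81 = 0x03.
P[2]: T = 0x71, S = E(K, T) = 0x80; 0xE3 ⊕ 0x80 = 0x63.
P[3]: T = 0x72, S = E(K, T) = 0x83; 0x11 ⊕ 0x83 = 0x92.
P[4]: T = 0x73, S = E(K, T) = 0x82; 0xCF ⊕ 0x82 = 0x4D.
Blocks that differ from the original plaintext: P[4].

P[1] = 0x03, P[2] = 0x63, P[3] = 0x92, P[4] = 0x4D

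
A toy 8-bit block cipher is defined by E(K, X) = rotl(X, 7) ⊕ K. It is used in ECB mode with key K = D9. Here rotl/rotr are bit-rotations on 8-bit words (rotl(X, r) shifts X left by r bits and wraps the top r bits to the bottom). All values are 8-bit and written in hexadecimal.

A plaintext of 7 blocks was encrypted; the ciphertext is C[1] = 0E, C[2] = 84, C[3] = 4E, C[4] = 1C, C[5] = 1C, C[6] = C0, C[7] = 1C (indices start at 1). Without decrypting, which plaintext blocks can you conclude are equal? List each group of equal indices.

P[4] = P[5] = P[7]

ECB encrypts each block independently with the same key, so equal ciphertext blocks imply equal plaintext blocks.
C[4] = C[5] = C[7] = 1C, so P[4] = P[5] = P[7].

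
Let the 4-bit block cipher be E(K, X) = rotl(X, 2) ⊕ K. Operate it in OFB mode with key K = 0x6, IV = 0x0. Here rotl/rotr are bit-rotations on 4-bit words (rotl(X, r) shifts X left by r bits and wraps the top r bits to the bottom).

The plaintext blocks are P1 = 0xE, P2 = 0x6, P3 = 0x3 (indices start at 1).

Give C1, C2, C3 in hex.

OFB encryption: S_i = E(K, S_{i−1}) with S_{0} = IV; C_i = P_i ⊕ S_i.
C1: S = E(K, 0x0) = 0x6; 0xE ⊕ 0x6 = 0x8.
C2: S = E(K, 0x6) = 0xF; 0x6 ⊕ 0xF = 0x9.
C3: S = E(K, 0xF) = 0x9; 0x3 ⊕ 0x9 = 0xA.

C1 = 0x8, C2 = 0x9, C3 = 0xA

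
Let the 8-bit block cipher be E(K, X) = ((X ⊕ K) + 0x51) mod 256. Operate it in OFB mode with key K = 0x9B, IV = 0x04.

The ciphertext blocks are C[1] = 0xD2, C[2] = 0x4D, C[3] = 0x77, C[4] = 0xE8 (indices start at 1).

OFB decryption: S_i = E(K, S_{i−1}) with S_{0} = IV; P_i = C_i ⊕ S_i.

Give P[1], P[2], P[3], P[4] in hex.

P[1] = 0x22, P[2] = 0xF1, P[3] = 0x0F, P[4] = 0xDC

P[1]: S = E(K, 0x04) = 0xF0; 0xD2 ⊕ 0xF0 = 0x22.
P[2]: S = E(K, 0xF0) = 0xBC; 0x4D ⊕ 0xBC = 0xF1.
P[3]: S = E(K, 0xBC) = 0x78; 0x77 ⊕ 0x78 = 0x0F.
P[4]: S = E(K, 0x78) = 0x34; 0xE8 ⊕ 0x34 = 0xDC.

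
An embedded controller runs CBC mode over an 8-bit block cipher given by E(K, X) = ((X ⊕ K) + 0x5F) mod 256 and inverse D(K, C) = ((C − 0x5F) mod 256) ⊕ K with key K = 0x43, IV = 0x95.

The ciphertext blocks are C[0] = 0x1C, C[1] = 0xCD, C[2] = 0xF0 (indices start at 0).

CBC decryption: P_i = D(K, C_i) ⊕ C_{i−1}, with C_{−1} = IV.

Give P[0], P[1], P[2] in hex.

P[0]: D(K, 0x1C) = 0xFE; 0xFE ⊕ 0x95 = 0x6B.
P[1]: D(K, 0xCD) = 0x2D; 0x2D ⊕ 0x1C = 0x31.
P[2]: D(K, 0xF0) = 0xD2; 0xD2 ⊕ 0xCD = 0x1F.

P[0] = 0x6B, P[1] = 0x31, P[2] = 0x1F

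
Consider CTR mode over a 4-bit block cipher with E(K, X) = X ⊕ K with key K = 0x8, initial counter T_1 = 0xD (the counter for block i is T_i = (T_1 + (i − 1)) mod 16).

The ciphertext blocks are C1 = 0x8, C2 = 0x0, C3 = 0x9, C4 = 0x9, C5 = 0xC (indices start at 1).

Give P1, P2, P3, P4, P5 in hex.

P1 = 0xD, P2 = 0x6, P3 = 0xE, P4 = 0x1, P5 = 0x5

CTR decryption: S_i = E(K, T_i) where T_i is the counter for block i; P_i = C_i ⊕ S_i.
P1: T = 0xD, S = E(K, T) = 0x5; 0x8 ⊕ 0x5 = 0xD.
P2: T = 0xE, S = E(K, T) = 0x6; 0x0 ⊕ 0x6 = 0x6.
P3: T = 0xF, S = E(K, T) = 0x7; 0x9 ⊕ 0x7 = 0xE.
P4: T = 0x0, S = E(K, T) = 0x8; 0x9 ⊕ 0x8 = 0x1.
P5: T = 0x1, S = E(K, T) = 0x9; 0xC ⊕ 0x9 = 0x5.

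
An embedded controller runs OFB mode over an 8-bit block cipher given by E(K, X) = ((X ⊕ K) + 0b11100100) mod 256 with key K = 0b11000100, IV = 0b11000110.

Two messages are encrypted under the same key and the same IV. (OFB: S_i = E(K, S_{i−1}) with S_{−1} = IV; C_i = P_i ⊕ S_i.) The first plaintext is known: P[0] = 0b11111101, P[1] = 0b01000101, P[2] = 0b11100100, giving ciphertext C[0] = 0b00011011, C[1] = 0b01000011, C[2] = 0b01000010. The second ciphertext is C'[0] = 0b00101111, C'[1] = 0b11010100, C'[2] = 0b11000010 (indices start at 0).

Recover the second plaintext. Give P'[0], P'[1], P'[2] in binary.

In OFB with a reused IV, both messages share the same keystream S_i, so C_i ⊕ C'_i = P_i ⊕ P'_i and thus P'_i = P_i ⊕ C_i ⊕ C'_i.
P'[0]: 0b11111101 ⊕ 0b00011011 ⊕ 0b00101111 = 0b11001001.
P'[1]: 0b01000101 ⊕ 0b01000011 ⊕ 0b11010100 = 0b11010010.
P'[2]: 0b11100100 ⊕ 0b01000010 ⊕ 0b11000010 = 0b01100100.

P'[0] = 0b11001001, P'[1] = 0b11010010, P'[2] = 0b01100100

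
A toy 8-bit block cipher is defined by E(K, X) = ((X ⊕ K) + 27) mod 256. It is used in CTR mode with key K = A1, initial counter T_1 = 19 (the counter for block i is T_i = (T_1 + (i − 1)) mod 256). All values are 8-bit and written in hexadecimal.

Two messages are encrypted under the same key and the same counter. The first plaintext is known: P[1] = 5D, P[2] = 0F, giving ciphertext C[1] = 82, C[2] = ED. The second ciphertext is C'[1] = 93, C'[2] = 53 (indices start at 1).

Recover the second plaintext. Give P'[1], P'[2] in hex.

P'[1] = 4C, P'[2] = B1

In CTR with a reused counter, both messages share the same keystream S_i, so C_i ⊕ C'_i = P_i ⊕ P'_i and thus P'_i = P_i ⊕ C_i ⊕ C'_i.
P'[1]: 5D ⊕ 82 ⊕ 93 = 4C.
P'[2]: 0F ⊕ ED ⊕ 53 = B1.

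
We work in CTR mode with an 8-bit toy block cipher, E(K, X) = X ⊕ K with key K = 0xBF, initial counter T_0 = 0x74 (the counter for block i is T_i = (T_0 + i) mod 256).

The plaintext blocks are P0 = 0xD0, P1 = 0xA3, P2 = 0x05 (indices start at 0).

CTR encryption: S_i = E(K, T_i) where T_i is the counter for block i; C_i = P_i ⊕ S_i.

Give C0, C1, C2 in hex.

C0: T = 0x74, S = E(K, T) = 0xCB; 0xD0 ⊕ 0xCB = 0x1B.
C1: T = 0x75, S = E(K, T) = 0xCA; 0xA3 ⊕ 0xCA = 0x69.
C2: T = 0x76, S = E(K, T) = 0xC9; 0x05 ⊕ 0xC9 = 0xCC.

C0 = 0x1B, C1 = 0x69, C2 = 0xCC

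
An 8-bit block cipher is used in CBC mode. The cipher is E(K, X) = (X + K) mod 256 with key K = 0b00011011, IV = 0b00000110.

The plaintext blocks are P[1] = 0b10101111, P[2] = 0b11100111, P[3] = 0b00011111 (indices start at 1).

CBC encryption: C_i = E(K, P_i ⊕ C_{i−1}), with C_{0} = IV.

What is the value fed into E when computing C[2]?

0b00100011

C[1]: P[1] ⊕ 0b00000110 = 0b10101001; E(K, 0b10101001) = 0b11000100.
C[2]: P[2] ⊕ 0b11000100 = 0b00100011; E(K, 0b00100011) = 0b00111110.
So the input to E for block [2] is 0b00100011.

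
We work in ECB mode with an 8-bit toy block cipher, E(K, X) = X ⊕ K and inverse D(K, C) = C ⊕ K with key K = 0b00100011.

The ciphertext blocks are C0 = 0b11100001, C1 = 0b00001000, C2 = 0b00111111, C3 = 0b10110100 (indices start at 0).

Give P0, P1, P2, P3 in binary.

ECB decryption: P_i = D(K, C_i).
P0: D(K, 0b11100001) = 0b11000010.
P1: D(K, 0b00001000) = 0b00101011.
P2: D(K, 0b00111111) = 0b00011100.
P3: D(K, 0b10110100) = 0b10010111.

P0 = 0b11000010, P1 = 0b00101011, P2 = 0b00011100, P3 = 0b10010111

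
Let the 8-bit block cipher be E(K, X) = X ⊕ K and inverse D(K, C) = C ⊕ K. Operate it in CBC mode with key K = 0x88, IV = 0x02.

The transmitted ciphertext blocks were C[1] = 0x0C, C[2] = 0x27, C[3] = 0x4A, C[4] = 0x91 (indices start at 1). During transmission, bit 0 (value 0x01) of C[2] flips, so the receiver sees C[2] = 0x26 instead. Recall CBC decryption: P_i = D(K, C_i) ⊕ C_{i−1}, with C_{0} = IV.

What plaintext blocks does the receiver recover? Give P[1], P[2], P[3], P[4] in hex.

P[1] = 0x86, P[2] = 0xA2, P[3] = 0xE4, P[4] = 0x53

Only C[2] changed, to 0x26. In CBC, a change in C_i garbles P_i and flips the same bit in P_{i+1}. Decrypting the received ciphertext:
P[1]: D(K, 0x0C) = 0x84; 0x84 ⊕ 0x02 = 0x86.
P[2]: D(K, 0x26) = 0xAE; 0xAE ⊕ 0x0C = 0xA2.
P[3]: D(K, 0x4A) = 0xC2; 0xC2 ⊕ 0x26 = 0xE4.
P[4]: D(K, 0x91) = 0x19; 0x19 ⊕ 0x4A = 0x53.
Blocks that differ from the original plaintext: P[2], P[3].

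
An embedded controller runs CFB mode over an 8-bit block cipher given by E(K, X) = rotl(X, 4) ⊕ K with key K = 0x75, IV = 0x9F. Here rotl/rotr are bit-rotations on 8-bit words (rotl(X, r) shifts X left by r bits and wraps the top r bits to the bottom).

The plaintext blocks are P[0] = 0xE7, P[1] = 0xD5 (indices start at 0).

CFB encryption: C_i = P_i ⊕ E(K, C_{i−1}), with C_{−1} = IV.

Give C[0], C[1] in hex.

C[0]: E(K, 0x9F) = 0x8C; 0xE7 ⊕ 0x8C = 0x6B.
C[1]: E(K, 0x6B) = 0xC3; 0xD5 ⊕ 0xC3 = 0x16.

C[0] = 0x6B, C[1] = 0x16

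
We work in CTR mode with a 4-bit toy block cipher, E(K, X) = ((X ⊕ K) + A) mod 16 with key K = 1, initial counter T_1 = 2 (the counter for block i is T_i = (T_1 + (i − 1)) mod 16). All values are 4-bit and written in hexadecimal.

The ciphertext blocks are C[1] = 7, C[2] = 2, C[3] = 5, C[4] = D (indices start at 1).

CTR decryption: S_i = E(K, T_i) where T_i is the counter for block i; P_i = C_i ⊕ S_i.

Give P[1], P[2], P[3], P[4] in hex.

P[1] = A, P[2] = E, P[3] = A, P[4] = 3

P[1]: T = 2, S = E(K, T) = D; 7 ⊕ D = A.
P[2]: T = 3, S = E(K, T) = C; 2 ⊕ C = E.
P[3]: T = 4, S = E(K, T) = F; 5 ⊕ F = A.
P[4]: T = 5, S = E(K, T) = E; D ⊕ E = 3.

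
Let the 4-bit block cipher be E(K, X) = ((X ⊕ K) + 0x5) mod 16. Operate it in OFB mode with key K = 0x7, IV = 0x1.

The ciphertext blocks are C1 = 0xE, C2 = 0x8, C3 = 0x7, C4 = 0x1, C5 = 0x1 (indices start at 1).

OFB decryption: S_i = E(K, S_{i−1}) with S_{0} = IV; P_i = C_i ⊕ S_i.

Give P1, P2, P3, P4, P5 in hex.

P1: S = E(K, 0x1) = 0xB; 0xE ⊕ 0xB = 0x5.
P2: S = E(K, 0xB) = 0x1; 0x8 ⊕ 0x1 = 0x9.
P3: S = E(K, 0x1) = 0xB; 0x7 ⊕ 0xB = 0xC.
P4: S = E(K, 0xB) = 0x1; 0x1 ⊕ 0x1 = 0x0.
P5: S = E(K, 0x1) = 0xB; 0x1 ⊕ 0xB = 0xA.

P1 = 0x5, P2 = 0x9, P3 = 0xC, P4 = 0x0, P5 = 0xA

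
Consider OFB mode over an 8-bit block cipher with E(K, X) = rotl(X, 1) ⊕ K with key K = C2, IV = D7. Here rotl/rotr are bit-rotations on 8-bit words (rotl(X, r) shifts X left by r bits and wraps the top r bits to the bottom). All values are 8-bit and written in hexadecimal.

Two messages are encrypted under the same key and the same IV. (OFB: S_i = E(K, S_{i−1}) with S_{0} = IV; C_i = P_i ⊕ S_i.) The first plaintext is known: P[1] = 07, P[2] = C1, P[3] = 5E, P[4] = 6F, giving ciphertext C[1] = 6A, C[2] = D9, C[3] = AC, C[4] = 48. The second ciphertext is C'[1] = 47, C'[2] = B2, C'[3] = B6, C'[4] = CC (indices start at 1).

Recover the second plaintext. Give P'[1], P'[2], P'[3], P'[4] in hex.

P'[1] = 2A, P'[2] = AA, P'[3] = 44, P'[4] = EB

In OFB with a reused IV, both messages share the same keystream S_i, so C_i ⊕ C'_i = P_i ⊕ P'_i and thus P'_i = P_i ⊕ C_i ⊕ C'_i.
P'[1]: 07 ⊕ 6A ⊕ 47 = 2A.
P'[2]: C1 ⊕ D9 ⊕ B2 = AA.
P'[3]: 5E ⊕ AC ⊕ B6 = 44.
P'[4]: 6F ⊕ 48 ⊕ CC = EB.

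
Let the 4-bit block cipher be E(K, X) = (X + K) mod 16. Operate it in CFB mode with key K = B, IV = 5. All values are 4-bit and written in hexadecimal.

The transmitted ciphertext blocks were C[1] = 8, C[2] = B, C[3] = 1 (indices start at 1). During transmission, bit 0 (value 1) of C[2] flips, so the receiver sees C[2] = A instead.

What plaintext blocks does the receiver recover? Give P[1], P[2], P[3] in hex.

CFB decryption: P_i = C_i ⊕ E(K, C_{i−1}), with C_{0} = IV.
Only C[2] changed, to A. In CFB, a change in C_i flips the same bit in P_i and garbles P_{i+1}. Decrypting the received ciphertext:
P[1]: E(K, 5) = 0; 8 ⊕ 0 = 8.
P[2]: E(K, 8) = 3; A ⊕ 3 = 9.
P[3]: E(K, A) = 5; 1 ⊕ 5 = 4.
Blocks that differ from the original plaintext: P[2], P[3].

P[1] = 8, P[2] = 9, P[3] = 4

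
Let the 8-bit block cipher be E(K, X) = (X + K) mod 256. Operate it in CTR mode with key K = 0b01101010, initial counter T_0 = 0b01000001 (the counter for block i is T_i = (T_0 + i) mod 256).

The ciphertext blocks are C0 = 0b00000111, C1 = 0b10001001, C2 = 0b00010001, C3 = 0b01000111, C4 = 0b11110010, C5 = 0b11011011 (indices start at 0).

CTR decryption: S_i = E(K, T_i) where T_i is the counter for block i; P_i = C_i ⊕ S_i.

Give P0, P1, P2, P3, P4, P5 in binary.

P0: T = 0b01000001, S = E(K, T) = 0b10101011; 0b00000111 ⊕ 0b10101011 = 0b10101100.
P1: T = 0b01000010, S = E(K, T) = 0b10101100; 0b10001001 ⊕ 0b10101100 = 0b00100101.
P2: T = 0b01000011, S = E(K, T) = 0b10101101; 0b00010001 ⊕ 0b10101101 = 0b10111100.
P3: T = 0b01000100, S = E(K, T) = 0b10101110; 0b01000111 ⊕ 0b10101110 = 0b11101001.
P4: T = 0b01000101, S = E(K, T) = 0b10101111; 0b11110010 ⊕ 0b10101111 = 0b01011101.
P5: T = 0b01000110, S = E(K, T) = 0b10110000; 0b11011011 ⊕ 0b10110000 = 0b01101011.

P0 = 0b10101100, P1 = 0b00100101, P2 = 0b10111100, P3 = 0b11101001, P4 = 0b01011101, P5 = 0b01101011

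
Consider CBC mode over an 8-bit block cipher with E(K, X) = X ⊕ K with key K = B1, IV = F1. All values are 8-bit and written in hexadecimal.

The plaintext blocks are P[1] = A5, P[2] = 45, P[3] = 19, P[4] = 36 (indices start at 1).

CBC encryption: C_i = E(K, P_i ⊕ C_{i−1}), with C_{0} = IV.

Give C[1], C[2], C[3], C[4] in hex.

C[1]: P[1] ⊕ F1 = 54; E(K, 54) = E5.
C[2]: P[2] ⊕ E5 = A0; E(K, A0) = 11.
C[3]: P[3] ⊕ 11 = 08; E(K, 08) = B9.
C[4]: P[4] ⊕ B9 = 8F; E(K, 8F) = 3E.

C[1] = E5, C[2] = 11, C[3] = B9, C[4] = 3E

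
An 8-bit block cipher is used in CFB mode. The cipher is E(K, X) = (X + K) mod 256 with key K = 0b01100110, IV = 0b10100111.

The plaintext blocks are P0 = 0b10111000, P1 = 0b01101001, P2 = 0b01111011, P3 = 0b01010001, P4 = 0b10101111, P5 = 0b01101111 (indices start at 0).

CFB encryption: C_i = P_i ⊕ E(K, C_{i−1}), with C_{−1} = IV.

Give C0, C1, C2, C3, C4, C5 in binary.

C0 = 0b10110101, C1 = 0b01110010, C2 = 0b10100011, C3 = 0b01011000, C4 = 0b00010001, C5 = 0b00011000

C0: E(K, 0b10100111) = 0b00001101; 0b10111000 ⊕ 0b00001101 = 0b10110101.
C1: E(K, 0b10110101) = 0b00011011; 0b01101001 ⊕ 0b00011011 = 0b01110010.
C2: E(K, 0b01110010) = 0b11011000; 0b01111011 ⊕ 0b11011000 = 0b10100011.
C3: E(K, 0b10100011) = 0b00001001; 0b01010001 ⊕ 0b00001001 = 0b01011000.
C4: E(K, 0b01011000) = 0b10111110; 0b10101111 ⊕ 0b10111110 = 0b00010001.
C5: E(K, 0b00010001) = 0b01110111; 0b01101111 ⊕ 0b01110111 = 0b00011000.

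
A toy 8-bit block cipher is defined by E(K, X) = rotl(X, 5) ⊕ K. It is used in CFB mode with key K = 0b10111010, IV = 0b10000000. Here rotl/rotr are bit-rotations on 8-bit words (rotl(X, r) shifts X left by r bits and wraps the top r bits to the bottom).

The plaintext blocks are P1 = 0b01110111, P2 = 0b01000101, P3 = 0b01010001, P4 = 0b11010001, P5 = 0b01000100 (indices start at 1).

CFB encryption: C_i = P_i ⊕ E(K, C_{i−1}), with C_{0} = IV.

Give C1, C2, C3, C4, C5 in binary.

C1: E(K, 0b10000000) = 0b10101010; 0b01110111 ⊕ 0b10101010 = 0b11011101.
C2: E(K, 0b11011101) = 0b00000001; 0b01000101 ⊕ 0b00000001 = 0b01000100.
C3: E(K, 0b01000100) = 0b00110010; 0b01010001 ⊕ 0b00110010 = 0b01100011.
C4: E(K, 0b01100011) = 0b11010110; 0b11010001 ⊕ 0b11010110 = 0b00000111.
C5: E(K, 0b00000111) = 0b01011010; 0b01000100 ⊕ 0b01011010 = 0b00011110.

C1 = 0b11011101, C2 = 0b01000100, C3 = 0b01100011, C4 = 0b00000111, C5 = 0b00011110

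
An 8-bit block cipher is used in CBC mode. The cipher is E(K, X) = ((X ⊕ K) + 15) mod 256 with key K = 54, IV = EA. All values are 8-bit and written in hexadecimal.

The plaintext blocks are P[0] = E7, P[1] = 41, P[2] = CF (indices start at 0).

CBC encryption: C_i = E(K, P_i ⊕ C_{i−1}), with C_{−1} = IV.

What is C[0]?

C[0]: P[0] ⊕ EA = 0D; E(K, 0D) = 6E.

C[0] = 6E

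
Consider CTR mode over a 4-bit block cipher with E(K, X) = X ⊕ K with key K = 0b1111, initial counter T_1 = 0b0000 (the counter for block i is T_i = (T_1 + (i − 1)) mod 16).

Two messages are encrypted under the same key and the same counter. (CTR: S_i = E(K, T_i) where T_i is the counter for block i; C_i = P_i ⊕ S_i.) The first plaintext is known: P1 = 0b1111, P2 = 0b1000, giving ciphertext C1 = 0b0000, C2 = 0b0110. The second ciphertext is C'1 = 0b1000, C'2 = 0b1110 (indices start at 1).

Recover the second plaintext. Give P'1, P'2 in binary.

In CTR with a reused counter, both messages share the same keystream S_i, so C_i ⊕ C'_i = P_i ⊕ P'_i and thus P'_i = P_i ⊕ C_i ⊕ C'_i.
P'1: 0b1111 ⊕ 0b0000 ⊕ 0b1000 = 0b0111.
P'2: 0b1000 ⊕ 0b0110 ⊕ 0b1110 = 0b0000.

P'1 = 0b0111, P'2 = 0b0000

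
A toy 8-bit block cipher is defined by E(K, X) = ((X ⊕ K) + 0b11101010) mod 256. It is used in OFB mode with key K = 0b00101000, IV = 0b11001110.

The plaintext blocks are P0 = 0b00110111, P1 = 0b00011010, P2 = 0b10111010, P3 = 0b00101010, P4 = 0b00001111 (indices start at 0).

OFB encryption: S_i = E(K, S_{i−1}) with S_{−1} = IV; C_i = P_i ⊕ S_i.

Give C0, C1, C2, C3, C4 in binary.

C0 = 0b11100111, C1 = 0b11111000, C2 = 0b00001110, C3 = 0b10101100, C4 = 0b10010111

C0: S = E(K, 0b11001110) = 0b11010000; 0b00110111 ⊕ 0b11010000 = 0b11100111.
C1: S = E(K, 0b11010000) = 0b11100010; 0b00011010 ⊕ 0b11100010 = 0b11111000.
C2: S = E(K, 0b11100010) = 0b10110100; 0b10111010 ⊕ 0b10110100 = 0b00001110.
C3: S = E(K, 0b10110100) = 0b10000110; 0b00101010 ⊕ 0b10000110 = 0b10101100.
C4: S = E(K, 0b10000110) = 0b10011000; 0b00001111 ⊕ 0b10011000 = 0b10010111.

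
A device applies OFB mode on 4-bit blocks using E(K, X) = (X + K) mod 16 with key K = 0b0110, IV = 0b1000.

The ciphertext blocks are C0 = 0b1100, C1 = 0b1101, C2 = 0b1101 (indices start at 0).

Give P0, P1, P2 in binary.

OFB decryption: S_i = E(K, S_{i−1}) with S_{−1} = IV; P_i = C_i ⊕ S_i.
P0: S = E(K, 0b1000) = 0b1110; 0b1100 ⊕ 0b1110 = 0b0010.
P1: S = E(K, 0b1110) = 0b0100; 0b1101 ⊕ 0b0100 = 0b1001.
P2: S = E(K, 0b0100) = 0b1010; 0b1101 ⊕ 0b1010 = 0b0111.

P0 = 0b0010, P1 = 0b1001, P2 = 0b0111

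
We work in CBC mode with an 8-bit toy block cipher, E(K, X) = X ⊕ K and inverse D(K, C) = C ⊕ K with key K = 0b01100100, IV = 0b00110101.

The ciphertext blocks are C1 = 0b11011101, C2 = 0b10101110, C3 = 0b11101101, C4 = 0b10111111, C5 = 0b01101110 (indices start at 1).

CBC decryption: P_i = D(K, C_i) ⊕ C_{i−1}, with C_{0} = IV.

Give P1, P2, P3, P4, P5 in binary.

P1: D(K, 0b11011101) = 0b10111001; 0b10111001 ⊕ 0b00110101 = 0b10001100.
P2: D(K, 0b10101110) = 0b11001010; 0b11001010 ⊕ 0b11011101 = 0b00010111.
P3: D(K, 0b11101101) = 0b10001001; 0b10001001 ⊕ 0b10101110 = 0b00100111.
P4: D(K, 0b10111111) = 0b11011011; 0b11011011 ⊕ 0b11101101 = 0b00110110.
P5: D(K, 0b01101110) = 0b00001010; 0b00001010 ⊕ 0b10111111 = 0b10110101.

P1 = 0b10001100, P2 = 0b00010111, P3 = 0b00100111, P4 = 0b00110110, P5 = 0b10110101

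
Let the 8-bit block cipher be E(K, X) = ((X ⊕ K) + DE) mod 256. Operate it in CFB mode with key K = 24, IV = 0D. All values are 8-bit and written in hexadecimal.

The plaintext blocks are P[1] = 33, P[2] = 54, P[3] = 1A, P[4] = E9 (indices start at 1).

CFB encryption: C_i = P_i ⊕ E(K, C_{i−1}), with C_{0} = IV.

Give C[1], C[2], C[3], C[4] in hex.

C[1] = 34, C[2] = BA, C[3] = 66, C[4] = C9

C[1]: E(K, 0D) = 07; 33 ⊕ 07 = 34.
C[2]: E(K, 34) = EE; 54 ⊕ EE = BA.
C[3]: E(K, BA) = 7C; 1A ⊕ 7C = 66.
C[4]: E(K, 66) = 20; E9 ⊕ 20 = C9.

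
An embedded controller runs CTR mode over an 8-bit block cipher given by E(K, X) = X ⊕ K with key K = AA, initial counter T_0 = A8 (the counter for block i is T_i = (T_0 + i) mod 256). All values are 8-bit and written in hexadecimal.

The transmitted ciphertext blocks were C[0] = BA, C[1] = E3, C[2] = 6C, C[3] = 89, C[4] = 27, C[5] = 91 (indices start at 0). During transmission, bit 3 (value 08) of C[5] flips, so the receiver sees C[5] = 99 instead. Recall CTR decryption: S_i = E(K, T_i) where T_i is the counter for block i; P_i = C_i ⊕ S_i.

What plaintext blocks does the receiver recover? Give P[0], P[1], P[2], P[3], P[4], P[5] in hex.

P[0] = B8, P[1] = E0, P[2] = 6C, P[3] = 88, P[4] = 21, P[5] = 9E

Only C[5] changed, to 99. In CTR, a change in C_i flips the same bit in P_i only; the keystream is unaffected. Decrypting the received ciphertext:
P[0]: T = A8, S = E(K, T) = 02; BA ⊕ 02 = B8.
P[1]: T = A9, S = E(K, T) = 03; E3 ⊕ 03 = E0.
P[2]: T = AA, S = E(K, T) = 00; 6C ⊕ 00 = 6C.
P[3]: T = AB, S = E(K, T) = 01; 89 ⊕ 01 = 88.
P[4]: T = AC, S = E(K, T) = 06; 27 ⊕ 06 = 21.
P[5]: T = AD, S = E(K, T) = 07; 99 ⊕ 07 = 9E.
Blocks that differ from the original plaintext: P[5].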